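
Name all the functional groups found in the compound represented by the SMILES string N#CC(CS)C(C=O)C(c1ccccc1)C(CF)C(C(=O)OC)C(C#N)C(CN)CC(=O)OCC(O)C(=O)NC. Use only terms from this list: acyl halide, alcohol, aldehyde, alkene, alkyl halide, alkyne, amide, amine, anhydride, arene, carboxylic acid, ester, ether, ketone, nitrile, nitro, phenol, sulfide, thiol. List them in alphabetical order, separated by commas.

alcohol, aldehyde, alkyl halide, amide, amine, arene, ester, nitrile, thiol

N≡C–: carbon triple-bonded to nitrogen → nitrile.
pendant –CH2SH → thiol.
pendant –CHO: carbonyl C bonded to C and H → aldehyde.
pendant –C6H5: benzene ring → arene.
pendant –CH2X: halogen on sp³ carbon → alkyl halide.
pendant –COOCH3: carbonyl C bonded to C and –OCH3 → ester.
pendant –C≡N: nitrile.
pendant –CH2NH2: N on sp³ C, no adjacent C=O → amine.
–C(=O)–O–C with C on the carbonyl side → ester.
–OH on an sp³ carbon → alcohol (secondary).
–C(=O)NHCH3: carbonyl C bonded to C and to N → amide (the N is not an amine).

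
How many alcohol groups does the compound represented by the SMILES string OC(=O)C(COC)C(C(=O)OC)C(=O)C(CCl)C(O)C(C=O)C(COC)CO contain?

–COOH: carbonyl C bonded to –OH and C → carboxylic acid (the –OH is not a separate alcohol).
pendant –CH2OCH3: C–O–C linkage → ether.
pendant –COOCH3: carbonyl C bonded to C and –OCH3 → ester.
–C(=O)– with carbon on both sides → ketone.
pendant –CH2X: halogen on sp³ carbon → alkyl halide.
–OH on an sp³ carbon → alcohol (secondary).
pendant –CHO: carbonyl C bonded to C and H → aldehyde.
pendant –CH2OCH3: C–O–C linkage → ether.
–OH on an sp³ carbon → alcohol.
Alcohol appears at: CH(OH), CH2OH → 2.

2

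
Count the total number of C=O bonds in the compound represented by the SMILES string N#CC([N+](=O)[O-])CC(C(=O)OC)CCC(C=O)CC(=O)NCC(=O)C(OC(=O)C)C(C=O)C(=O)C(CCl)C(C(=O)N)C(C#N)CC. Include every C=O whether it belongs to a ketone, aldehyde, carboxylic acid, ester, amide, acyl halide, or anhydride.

8

CH(COOCH3): ester, 1 C=O (running total 1).
CH(CHO): aldehyde, 1 C=O (running total 2).
CH2CONHCH2: amide, 1 C=O (running total 3).
CO: ketone, 1 C=O (running total 4).
CH(OCOCH3): ester, 1 C=O (running total 5).
CH(CHO): aldehyde, 1 C=O (running total 6).
CO: ketone, 1 C=O (running total 7).
CH(CONH2): amide, 1 C=O (running total 8).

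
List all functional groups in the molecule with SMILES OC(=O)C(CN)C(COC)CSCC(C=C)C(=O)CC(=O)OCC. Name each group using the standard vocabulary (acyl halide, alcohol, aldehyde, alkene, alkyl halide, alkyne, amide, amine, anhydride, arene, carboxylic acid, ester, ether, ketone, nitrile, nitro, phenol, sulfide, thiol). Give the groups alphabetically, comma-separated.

–COOH: carbonyl C bonded to –OH and C → carboxylic acid (the –OH is not a separate alcohol).
pendant –CH2NH2: N on sp³ C, no adjacent C=O → amine.
pendant –CH2OCH3: C–O–C linkage → ether.
C–S–C linkage → sulfide (thioether).
pendant –CH=CH2: C=C double bond → alkene.
–C(=O)– with carbon on both sides → ketone.
–C(=O)OCH2CH3: carbonyl C bonded to C and to –OEt → ester.

alkene, amine, carboxylic acid, ester, ether, ketone, sulfide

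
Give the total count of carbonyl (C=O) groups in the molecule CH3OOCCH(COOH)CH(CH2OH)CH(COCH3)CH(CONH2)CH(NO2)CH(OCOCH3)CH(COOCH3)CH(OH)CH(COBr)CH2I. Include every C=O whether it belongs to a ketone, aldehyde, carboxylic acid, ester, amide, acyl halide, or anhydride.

CH3OOC: ester, 1 C=O (running total 1).
CH(COOH): carboxylic acid, 1 C=O (running total 2).
CH(COCH3): ketone, 1 C=O (running total 3).
CH(CONH2): amide, 1 C=O (running total 4).
CH(OCOCH3): ester, 1 C=O (running total 5).
CH(COOCH3): ester, 1 C=O (running total 6).
CH(COBr): acyl halide, 1 C=O (running total 7).

7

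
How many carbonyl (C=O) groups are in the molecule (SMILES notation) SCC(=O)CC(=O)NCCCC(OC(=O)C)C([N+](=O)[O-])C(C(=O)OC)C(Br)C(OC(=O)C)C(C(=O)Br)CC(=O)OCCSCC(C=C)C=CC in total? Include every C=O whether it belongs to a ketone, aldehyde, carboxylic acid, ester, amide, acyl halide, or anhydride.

7

CO: ketone, 1 C=O (running total 1).
CH2CONHCH2: amide, 1 C=O (running total 2).
CH(OCOCH3): ester, 1 C=O (running total 3).
CH(COOCH3): ester, 1 C=O (running total 4).
CH(OCOCH3): ester, 1 C=O (running total 5).
CH(COBr): acyl halide, 1 C=O (running total 6).
CH2COOCH2: ester, 1 C=O (running total 7).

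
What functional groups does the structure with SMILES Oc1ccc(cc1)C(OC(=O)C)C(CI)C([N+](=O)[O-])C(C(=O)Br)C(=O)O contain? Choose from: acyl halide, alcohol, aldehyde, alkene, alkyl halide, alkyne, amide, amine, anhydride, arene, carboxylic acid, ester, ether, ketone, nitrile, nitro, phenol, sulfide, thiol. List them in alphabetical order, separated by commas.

Working along the chain:
  HOC6H4: –OH attached directly to an aromatic ring → phenol (not alcohol); the ring itself is an arene.
  CH(OCOCH3): pendant –OC(=O)CH3: an acyloxy group → ester.
  CH(CH2I): pendant –CH2X: halogen on sp³ carbon → alkyl halide.
  CH(NO2): –NO2 on an sp³ carbon → nitro (the N=O is not a carbonyl).
  CH(COBr): pendant –C(=O)X: carbonyl C bonded to C and halogen → acyl halide.
  COOH: –COOH: carbonyl C bonded to –OH and C → carboxylic acid (the –OH is not a separate alcohol).

acyl halide, alkyl halide, arene, carboxylic acid, ester, nitro, phenol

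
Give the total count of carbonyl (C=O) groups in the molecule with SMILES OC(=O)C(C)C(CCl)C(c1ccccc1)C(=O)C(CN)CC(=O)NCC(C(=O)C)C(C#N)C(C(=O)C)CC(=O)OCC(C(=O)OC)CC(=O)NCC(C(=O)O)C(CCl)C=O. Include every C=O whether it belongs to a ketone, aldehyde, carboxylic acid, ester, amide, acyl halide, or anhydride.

10

HOOC: carboxylic acid, 1 C=O (running total 1).
CO: ketone, 1 C=O (running total 2).
CH2CONHCH2: amide, 1 C=O (running total 3).
CH(COCH3): ketone, 1 C=O (running total 4).
CH(COCH3): ketone, 1 C=O (running total 5).
CH2COOCH2: ester, 1 C=O (running total 6).
CH(COOCH3): ester, 1 C=O (running total 7).
CH2CONHCH2: amide, 1 C=O (running total 8).
CH(COOH): carboxylic acid, 1 C=O (running total 9).
CHO: aldehyde, 1 C=O (running total 10).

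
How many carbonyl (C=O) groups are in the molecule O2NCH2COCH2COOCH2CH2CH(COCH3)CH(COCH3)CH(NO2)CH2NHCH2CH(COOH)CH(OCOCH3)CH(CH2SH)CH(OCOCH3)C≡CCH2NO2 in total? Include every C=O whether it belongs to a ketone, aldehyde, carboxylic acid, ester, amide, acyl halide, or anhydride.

CO: ketone, 1 C=O (running total 1).
CH2COOCH2: ester, 1 C=O (running total 2).
CH(COCH3): ketone, 1 C=O (running total 3).
CH(COCH3): ketone, 1 C=O (running total 4).
CH(COOH): carboxylic acid, 1 C=O (running total 5).
CH(OCOCH3): ester, 1 C=O (running total 6).
CH(OCOCH3): ester, 1 C=O (running total 7).

7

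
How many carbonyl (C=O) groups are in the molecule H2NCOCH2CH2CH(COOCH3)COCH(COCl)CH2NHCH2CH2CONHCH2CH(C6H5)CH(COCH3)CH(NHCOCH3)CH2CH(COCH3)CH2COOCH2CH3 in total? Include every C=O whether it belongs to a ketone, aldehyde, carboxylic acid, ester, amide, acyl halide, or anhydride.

H2NCO: amide, 1 C=O (running total 1).
CH(COOCH3): ester, 1 C=O (running total 2).
CO: ketone, 1 C=O (running total 3).
CH(COCl): acyl halide, 1 C=O (running total 4).
CH2CONHCH2: amide, 1 C=O (running total 5).
CH(COCH3): ketone, 1 C=O (running total 6).
CH(NHCOCH3): amide, 1 C=O (running total 7).
CH(COCH3): ketone, 1 C=O (running total 8).
CH2COOCH2: ester, 1 C=O (running total 9).

9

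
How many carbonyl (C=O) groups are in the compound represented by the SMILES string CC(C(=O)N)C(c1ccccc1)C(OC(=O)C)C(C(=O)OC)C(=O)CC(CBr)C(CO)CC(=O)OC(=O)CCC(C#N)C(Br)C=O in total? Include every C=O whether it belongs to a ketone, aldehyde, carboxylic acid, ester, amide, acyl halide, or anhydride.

CH(CONH2): amide, 1 C=O (running total 1).
CH(OCOCH3): ester, 1 C=O (running total 2).
CH(COOCH3): ester, 1 C=O (running total 3).
CO: ketone, 1 C=O (running total 4).
CH2CO-O-COCH2: anhydride, 2 C=O (running total 6).
CHO: aldehyde, 1 C=O (running total 7).

7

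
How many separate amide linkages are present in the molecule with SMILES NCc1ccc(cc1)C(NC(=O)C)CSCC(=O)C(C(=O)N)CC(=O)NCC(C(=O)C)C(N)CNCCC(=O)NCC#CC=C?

4

Reading the structure from left to right:
  H2NCH2: –NH2 on an sp³ carbon with no adjacent C=O → amine.
  C6H4: para-disubstituted benzene ring → arene.
  CH(NHCOCH3): pendant –NHC(=O)CH3: N bonded to a carbonyl → amide (not amine).
  CH2SCH2: C–S–C linkage → sulfide (thioether).
  CO: –C(=O)– with carbon on both sides → ketone.
  CH(CONH2): pendant –CONH2: carbonyl C bonded to C and N → amide.
  CH2CONHCH2: –C(=O)–N– linkage → amide (the N is not an amine).
  CH(COCH3): pendant –COCH3: carbonyl C bonded to two carbons → ketone.
  CH(NH2): –NH2 on an sp³ carbon with no adjacent C=O → amine.
  CH2NHCH2: C–N–C with sp³ carbons and no adjacent C=O → amine (secondary).
  CH2CONHCH2: –C(=O)–N– linkage → amide (the N is not an amine).
  C≡C: C≡C triple bond → alkyne.
  CH=CH2: C=C double bond → alkene.
Amide appears at: CH(NHCOCH3), CH(CONH2), CH2CONHCH2, CH2CONHCH2 → 4.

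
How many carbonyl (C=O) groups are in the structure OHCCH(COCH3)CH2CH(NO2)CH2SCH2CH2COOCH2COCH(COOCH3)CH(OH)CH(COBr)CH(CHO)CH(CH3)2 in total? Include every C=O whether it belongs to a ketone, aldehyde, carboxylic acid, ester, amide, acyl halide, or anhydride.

7

OHC: aldehyde, 1 C=O (running total 1).
CH(COCH3): ketone, 1 C=O (running total 2).
CH2COOCH2: ester, 1 C=O (running total 3).
CO: ketone, 1 C=O (running total 4).
CH(COOCH3): ester, 1 C=O (running total 5).
CH(COBr): acyl halide, 1 C=O (running total 6).
CH(CHO): aldehyde, 1 C=O (running total 7).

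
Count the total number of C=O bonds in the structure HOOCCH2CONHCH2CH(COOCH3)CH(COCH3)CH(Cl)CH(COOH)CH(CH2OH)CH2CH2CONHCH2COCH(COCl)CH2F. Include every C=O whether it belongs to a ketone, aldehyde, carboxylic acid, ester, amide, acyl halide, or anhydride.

HOOC: carboxylic acid, 1 C=O (running total 1).
CH2CONHCH2: amide, 1 C=O (running total 2).
CH(COOCH3): ester, 1 C=O (running total 3).
CH(COCH3): ketone, 1 C=O (running total 4).
CH(COOH): carboxylic acid, 1 C=O (running total 5).
CH2CONHCH2: amide, 1 C=O (running total 6).
CO: ketone, 1 C=O (running total 7).
CH(COCl): acyl halide, 1 C=O (running total 8).

8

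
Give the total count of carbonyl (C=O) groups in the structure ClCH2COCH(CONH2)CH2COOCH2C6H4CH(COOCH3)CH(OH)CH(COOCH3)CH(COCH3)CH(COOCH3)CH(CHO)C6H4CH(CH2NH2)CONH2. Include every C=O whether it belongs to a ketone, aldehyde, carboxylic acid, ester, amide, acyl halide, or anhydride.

9

CO: ketone, 1 C=O (running total 1).
CH(CONH2): amide, 1 C=O (running total 2).
CH2COOCH2: ester, 1 C=O (running total 3).
CH(COOCH3): ester, 1 C=O (running total 4).
CH(COOCH3): ester, 1 C=O (running total 5).
CH(COCH3): ketone, 1 C=O (running total 6).
CH(COOCH3): ester, 1 C=O (running total 7).
CH(CHO): aldehyde, 1 C=O (running total 8).
CONH2: amide, 1 C=O (running total 9).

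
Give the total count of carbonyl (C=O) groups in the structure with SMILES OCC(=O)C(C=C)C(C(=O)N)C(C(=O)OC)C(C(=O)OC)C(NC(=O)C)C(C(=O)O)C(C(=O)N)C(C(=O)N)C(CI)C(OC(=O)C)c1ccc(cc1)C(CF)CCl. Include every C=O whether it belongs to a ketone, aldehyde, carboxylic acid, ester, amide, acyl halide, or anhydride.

9

CO: ketone, 1 C=O (running total 1).
CH(CONH2): amide, 1 C=O (running total 2).
CH(COOCH3): ester, 1 C=O (running total 3).
CH(COOCH3): ester, 1 C=O (running total 4).
CH(NHCOCH3): amide, 1 C=O (running total 5).
CH(COOH): carboxylic acid, 1 C=O (running total 6).
CH(CONH2): amide, 1 C=O (running total 7).
CH(CONH2): amide, 1 C=O (running total 8).
CH(OCOCH3): ester, 1 C=O (running total 9).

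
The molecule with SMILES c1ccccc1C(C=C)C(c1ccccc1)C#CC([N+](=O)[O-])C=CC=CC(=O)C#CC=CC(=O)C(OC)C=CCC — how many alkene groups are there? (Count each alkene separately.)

5

C6H5– phenyl ring → arene.
pendant –CH=CH2: C=C double bond → alkene.
pendant –C6H5: benzene ring → arene.
C≡C triple bond → alkyne.
–NO2 on an sp³ carbon → nitro (the N=O is not a carbonyl).
C=C double bond → alkene.
C=C double bond → alkene.
–C(=O)– with carbon on both sides → ketone.
C≡C triple bond → alkyne.
C=C double bond → alkene.
–C(=O)– with carbon on both sides → ketone.
pendant –OCH3: C–O–C with sp³ C, no adjacent C=O → ether.
C=C double bond → alkene.
Alkene appears at: CH(CH=CH2), CH=CH, CH=CH, CH=CH, CH=CH → 5.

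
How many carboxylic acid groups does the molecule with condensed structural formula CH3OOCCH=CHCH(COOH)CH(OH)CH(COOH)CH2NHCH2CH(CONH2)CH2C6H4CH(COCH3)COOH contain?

Taking each segment in turn:
  CH3OOC: CH3O–C(=O)–: carbonyl C bonded to C and to –OCH3 → ester (not ketone + ether).
  CH=CH: C=C double bond → alkene.
  CH(COOH): pendant –COOH: carbonyl C bonded to C and –OH → carboxylic acid.
  CH(OH): –OH on an sp³ carbon → alcohol (secondary).
  CH(COOH): pendant –COOH: carbonyl C bonded to C and –OH → carboxylic acid.
  CH2NHCH2: C–N–C with sp³ carbons and no adjacent C=O → amine (secondary).
  CH(CONH2): pendant –CONH2: carbonyl C bonded to C and N → amide.
  C6H4: para-disubstituted benzene ring → arene.
  CH(COCH3): pendant –COCH3: carbonyl C bonded to two carbons → ketone.
  COOH: –COOH: carbonyl C bonded to –OH and C → carboxylic acid (the –OH is not a separate alcohol).
Carboxylic acid appears at: CH(COOH), CH(COOH), COOH → 3.

3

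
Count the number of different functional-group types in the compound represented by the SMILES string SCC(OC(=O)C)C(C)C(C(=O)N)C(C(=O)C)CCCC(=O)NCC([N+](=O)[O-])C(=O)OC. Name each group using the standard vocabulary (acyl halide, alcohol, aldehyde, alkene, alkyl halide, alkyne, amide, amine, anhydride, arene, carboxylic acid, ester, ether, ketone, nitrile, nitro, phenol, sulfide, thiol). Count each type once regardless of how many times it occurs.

5

Working along the chain:
  HSCH2: –SH on an sp³ carbon → thiol.
  CH(OCOCH3): pendant –OC(=O)CH3: an acyloxy group → ester.
  CH(CONH2): pendant –CONH2: carbonyl C bonded to C and N → amide.
  CH(COCH3): pendant –COCH3: carbonyl C bonded to two carbons → ketone.
  CH2CONHCH2: –C(=O)–N– linkage → amide (the N is not an amine).
  CH(NO2): –NO2 on an sp³ carbon → nitro (the N=O is not a carbonyl).
  COOCH3: –C(=O)OCH3: carbonyl C bonded to C and to –OCH3 → ester (not ketone + ether).
Distinct types present: amide, ester, ketone, nitro, thiol.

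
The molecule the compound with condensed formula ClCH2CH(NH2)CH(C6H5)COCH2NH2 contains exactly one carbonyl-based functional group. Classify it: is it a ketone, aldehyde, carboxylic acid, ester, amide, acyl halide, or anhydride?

ketone

The carbonyl is in the CO segment: –C(=O)– with carbon on both sides → ketone.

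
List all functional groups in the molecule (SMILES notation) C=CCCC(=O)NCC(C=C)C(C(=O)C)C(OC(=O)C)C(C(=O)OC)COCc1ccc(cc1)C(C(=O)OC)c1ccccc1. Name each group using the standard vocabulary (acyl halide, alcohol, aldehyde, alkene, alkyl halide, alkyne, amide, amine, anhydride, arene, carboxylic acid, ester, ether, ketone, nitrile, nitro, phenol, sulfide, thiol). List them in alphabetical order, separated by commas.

alkene, amide, arene, ester, ether, ketone

C=C double bond → alkene.
–C(=O)–N– linkage → amide (the N is not an amine).
pendant –CH=CH2: C=C double bond → alkene.
pendant –COCH3: carbonyl C bonded to two carbons → ketone.
pendant –OC(=O)CH3: an acyloxy group → ester.
pendant –COOCH3: carbonyl C bonded to C and –OCH3 → ester.
C–O–C with sp³ carbons on both sides and no adjacent C=O → ether.
para-disubstituted benzene ring → arene.
pendant –COOCH3: carbonyl C bonded to C and –OCH3 → ester.
–C6H5 phenyl ring → arene.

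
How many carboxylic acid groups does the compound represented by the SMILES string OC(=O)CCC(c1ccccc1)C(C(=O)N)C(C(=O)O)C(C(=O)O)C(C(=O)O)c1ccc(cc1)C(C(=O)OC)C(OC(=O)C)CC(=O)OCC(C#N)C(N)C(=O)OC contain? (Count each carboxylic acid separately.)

4

–COOH: carbonyl C bonded to –OH and C → carboxylic acid (the –OH is not a separate alcohol).
pendant –C6H5: benzene ring → arene.
pendant –CONH2: carbonyl C bonded to C and N → amide.
pendant –COOH: carbonyl C bonded to C and –OH → carboxylic acid.
pendant –COOH: carbonyl C bonded to C and –OH → carboxylic acid.
pendant –COOH: carbonyl C bonded to C and –OH → carboxylic acid.
para-disubstituted benzene ring → arene.
pendant –COOCH3: carbonyl C bonded to C and –OCH3 → ester.
pendant –OC(=O)CH3: an acyloxy group → ester.
–C(=O)–O–C with C on the carbonyl side → ester.
pendant –C≡N: nitrile.
–NH2 on an sp³ carbon with no adjacent C=O → amine.
–C(=O)OCH3: carbonyl C bonded to C and to –OCH3 → ester (not ketone + ether).
Carboxylic acid appears at: HOOC, CH(COOH), CH(COOH), CH(COOH) → 4.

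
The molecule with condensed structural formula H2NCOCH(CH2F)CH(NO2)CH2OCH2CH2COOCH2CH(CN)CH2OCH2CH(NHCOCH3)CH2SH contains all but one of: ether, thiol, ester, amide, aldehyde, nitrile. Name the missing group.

ether: present (CH2OCH2 — C–O–C with sp³ carbons on both sides and no adjacent C=O → ether).
thiol: present (CH2SH — –SH on an sp³ carbon → thiol).
nitrile: present (CH(CN) — pendant –C≡N: nitrile).
ester: present (CH2COOCH2 — –C(=O)–O–C with C on the carbonyl side → ester).
amide: present (H2NCO — –C(=O)NH2: carbonyl C bonded to C and to N → amide (the N is not a separate amine)).
aldehyde: no segment matches this pattern.

aldehyde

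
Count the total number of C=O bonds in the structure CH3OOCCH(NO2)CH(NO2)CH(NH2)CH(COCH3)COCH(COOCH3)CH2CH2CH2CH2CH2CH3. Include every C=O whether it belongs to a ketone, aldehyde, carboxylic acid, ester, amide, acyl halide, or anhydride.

4

CH3OOC: ester, 1 C=O (running total 1).
CH(COCH3): ketone, 1 C=O (running total 2).
CO: ketone, 1 C=O (running total 3).
CH(COOCH3): ester, 1 C=O (running total 4).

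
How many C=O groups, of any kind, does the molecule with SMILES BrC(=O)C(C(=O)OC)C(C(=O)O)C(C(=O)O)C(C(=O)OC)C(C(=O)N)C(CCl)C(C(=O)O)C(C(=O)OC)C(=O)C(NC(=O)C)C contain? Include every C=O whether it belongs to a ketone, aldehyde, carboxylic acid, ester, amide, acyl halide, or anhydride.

BrCO: acyl halide, 1 C=O (running total 1).
CH(COOCH3): ester, 1 C=O (running total 2).
CH(COOH): carboxylic acid, 1 C=O (running total 3).
CH(COOH): carboxylic acid, 1 C=O (running total 4).
CH(COOCH3): ester, 1 C=O (running total 5).
CH(CONH2): amide, 1 C=O (running total 6).
CH(COOH): carboxylic acid, 1 C=O (running total 7).
CH(COOCH3): ester, 1 C=O (running total 8).
CO: ketone, 1 C=O (running total 9).
CH(NHCOCH3): amide, 1 C=O (running total 10).

10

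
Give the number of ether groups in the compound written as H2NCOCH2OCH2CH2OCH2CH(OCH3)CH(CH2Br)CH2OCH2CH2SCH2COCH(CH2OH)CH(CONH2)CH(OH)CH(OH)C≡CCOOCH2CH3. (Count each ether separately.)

4

Working along the chain:
  H2NCO: –C(=O)NH2: carbonyl C bonded to C and to N → amide (the N is not a separate amine).
  CH2OCH2: C–O–C with sp³ carbons on both sides and no adjacent C=O → ether.
  CH2OCH2: C–O–C with sp³ carbons on both sides and no adjacent C=O → ether.
  CH(OCH3): pendant –OCH3: C–O–C with sp³ C, no adjacent C=O → ether.
  CH(CH2Br): pendant –CH2X: halogen on sp³ carbon → alkyl halide.
  CH2OCH2: C–O–C with sp³ carbons on both sides and no adjacent C=O → ether.
  CH2SCH2: C–S–C linkage → sulfide (thioether).
  CO: –C(=O)– with carbon on both sides → ketone.
  CH(CH2OH): pendant –CH2OH on an sp³ backbone C → alcohol.
  CH(CONH2): pendant –CONH2: carbonyl C bonded to C and N → amide.
  CH(OH): –OH on an sp³ carbon → alcohol (secondary).
  CH(OH): –OH on an sp³ carbon → alcohol (secondary).
  C≡C: C≡C triple bond → alkyne.
  COOCH2CH3: –C(=O)OCH2CH3: carbonyl C bonded to C and to –OEt → ester.
Ether appears at: CH2OCH2, CH2OCH2, CH(OCH3), CH2OCH2 → 4.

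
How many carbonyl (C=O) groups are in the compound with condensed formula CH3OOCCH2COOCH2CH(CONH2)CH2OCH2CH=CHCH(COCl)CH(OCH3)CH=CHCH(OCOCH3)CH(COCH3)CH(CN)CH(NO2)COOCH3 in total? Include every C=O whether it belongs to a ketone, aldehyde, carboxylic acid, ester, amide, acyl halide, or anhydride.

CH3OOC: ester, 1 C=O (running total 1).
CH2COOCH2: ester, 1 C=O (running total 2).
CH(CONH2): amide, 1 C=O (running total 3).
CH(COCl): acyl halide, 1 C=O (running total 4).
CH(OCOCH3): ester, 1 C=O (running total 5).
CH(COCH3): ketone, 1 C=O (running total 6).
COOCH3: ester, 1 C=O (running total 7).

7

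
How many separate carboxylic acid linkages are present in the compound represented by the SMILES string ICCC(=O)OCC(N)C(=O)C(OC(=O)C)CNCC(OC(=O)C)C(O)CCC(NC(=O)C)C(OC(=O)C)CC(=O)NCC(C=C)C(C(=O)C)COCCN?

0

halogen on an sp³ carbon → alkyl halide.
–C(=O)–O–C with C on the carbonyl side → ester.
–NH2 on an sp³ carbon with no adjacent C=O → amine.
–C(=O)– with carbon on both sides → ketone.
pendant –OC(=O)CH3: an acyloxy group → ester.
C–N–C with sp³ carbons and no adjacent C=O → amine (secondary).
pendant –OC(=O)CH3: an acyloxy group → ester.
–OH on an sp³ carbon → alcohol (secondary).
pendant –NHC(=O)CH3: N bonded to a carbonyl → amide (not amine).
pendant –OC(=O)CH3: an acyloxy group → ester.
–C(=O)–N– linkage → amide (the N is not an amine).
pendant –CH=CH2: C=C double bond → alkene.
pendant –COCH3: carbonyl C bonded to two carbons → ketone.
C–O–C with sp³ carbons on both sides and no adjacent C=O → ether.
–NH2 on an sp³ carbon with no adjacent C=O → amine.
No segment is a carboxylic acid: CH2COOCH2 is ester, not carboxylic acid; CH(OCOCH3) is ester, not carboxylic acid; CH(OCOCH3) is ester, not carboxylic acid. → 0.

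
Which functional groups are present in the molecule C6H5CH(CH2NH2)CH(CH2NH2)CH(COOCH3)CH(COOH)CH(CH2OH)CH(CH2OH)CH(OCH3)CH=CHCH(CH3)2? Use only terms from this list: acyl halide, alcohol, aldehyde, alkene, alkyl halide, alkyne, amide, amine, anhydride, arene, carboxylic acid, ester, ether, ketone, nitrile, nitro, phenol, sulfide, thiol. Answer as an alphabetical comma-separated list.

Reading the structure from left to right:
  C6H5: C6H5– phenyl ring → arene.
  CH(CH2NH2): pendant –CH2NH2: N on sp³ C, no adjacent C=O → amine.
  CH(CH2NH2): pendant –CH2NH2: N on sp³ C, no adjacent C=O → amine.
  CH(COOCH3): pendant –COOCH3: carbonyl C bonded to C and –OCH3 → ester.
  CH(COOH): pendant –COOH: carbonyl C bonded to C and –OH → carboxylic acid.
  CH(CH2OH): pendant –CH2OH on an sp³ backbone C → alcohol.
  CH(CH2OH): pendant –CH2OH on an sp³ backbone C → alcohol.
  CH(OCH3): pendant –OCH3: C–O–C with sp³ C, no adjacent C=O → ether.
  CH=CH: C=C double bond → alkene.

alcohol, alkene, amine, arene, carboxylic acid, ester, ether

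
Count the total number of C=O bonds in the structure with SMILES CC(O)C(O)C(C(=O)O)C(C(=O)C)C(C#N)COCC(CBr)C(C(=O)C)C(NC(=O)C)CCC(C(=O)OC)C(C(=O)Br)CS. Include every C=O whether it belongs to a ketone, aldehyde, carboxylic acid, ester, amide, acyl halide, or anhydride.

CH(COOH): carboxylic acid, 1 C=O (running total 1).
CH(COCH3): ketone, 1 C=O (running total 2).
CH(COCH3): ketone, 1 C=O (running total 3).
CH(NHCOCH3): amide, 1 C=O (running total 4).
CH(COOCH3): ester, 1 C=O (running total 5).
CH(COBr): acyl halide, 1 C=O (running total 6).

6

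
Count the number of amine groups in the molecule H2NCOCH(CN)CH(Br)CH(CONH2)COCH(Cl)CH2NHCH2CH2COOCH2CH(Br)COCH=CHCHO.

Working along the chain:
  H2NCO: –C(=O)NH2: carbonyl C bonded to C and to N → amide (the N is not a separate amine).
  CH(CN): pendant –C≡N: nitrile.
  CH(Br): halogen on an sp³ carbon → alkyl halide.
  CH(CONH2): pendant –CONH2: carbonyl C bonded to C and N → amide.
  CO: –C(=O)– with carbon on both sides → ketone.
  CH(Cl): halogen on an sp³ carbon → alkyl halide.
  CH2NHCH2: C–N–C with sp³ carbons and no adjacent C=O → amine (secondary).
  CH2COOCH2: –C(=O)–O–C with C on the carbonyl side → ester.
  CH(Br): halogen on an sp³ carbon → alkyl halide.
  CO: –C(=O)– with carbon on both sides → ketone.
  CH=CH: C=C double bond → alkene.
  CHO: terminal –CHO: carbonyl C bonded to H and C → aldehyde.
Amine appears at: CH2NHCH2 → 1.

1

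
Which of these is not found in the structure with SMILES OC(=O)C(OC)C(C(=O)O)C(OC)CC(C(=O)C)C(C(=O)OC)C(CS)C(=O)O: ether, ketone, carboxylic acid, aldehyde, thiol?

ketone: present (CH(COCH3) — pendant –COCH3: carbonyl C bonded to two carbons → ketone).
carboxylic acid: present (HOOC — –COOH: carbonyl C bonded to –OH and C → carboxylic acid (the –OH is not a separate alcohol)).
thiol: present (CH(CH2SH) — pendant –CH2SH → thiol).
ether: present (CH(OCH3) — pendant –OCH3: C–O–C with sp³ C, no adjacent C=O → ether).
aldehyde: absent. In CH(COCH3), the carbonyl carbon is bonded to two carbons, so it is a ketone, not an aldehyde. In each of HOOC, CH(COOH) and COOH, the carbonyl carbon bears –OH, not –H, so it is a carboxylic acid.

aldehyde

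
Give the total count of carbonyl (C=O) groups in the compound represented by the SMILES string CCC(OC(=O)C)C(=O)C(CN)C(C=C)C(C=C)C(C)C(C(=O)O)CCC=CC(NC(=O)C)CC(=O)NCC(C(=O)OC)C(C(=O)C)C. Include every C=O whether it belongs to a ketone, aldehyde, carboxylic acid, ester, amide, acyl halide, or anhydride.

7

CH(OCOCH3): ester, 1 C=O (running total 1).
CO: ketone, 1 C=O (running total 2).
CH(COOH): carboxylic acid, 1 C=O (running total 3).
CH(NHCOCH3): amide, 1 C=O (running total 4).
CH2CONHCH2: amide, 1 C=O (running total 5).
CH(COOCH3): ester, 1 C=O (running total 6).
CH(COCH3): ketone, 1 C=O (running total 7).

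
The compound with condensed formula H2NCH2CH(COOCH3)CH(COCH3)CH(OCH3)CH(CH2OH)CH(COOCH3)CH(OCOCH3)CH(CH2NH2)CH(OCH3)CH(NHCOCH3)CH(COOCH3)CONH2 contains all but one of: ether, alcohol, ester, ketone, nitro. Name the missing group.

alcohol: present (CH(CH2OH) — pendant –CH2OH on an sp³ backbone C → alcohol).
ester: present (CH(COOCH3) — pendant –COOCH3: carbonyl C bonded to C and –OCH3 → ester).
ether: present (CH(OCH3) — pendant –OCH3: C–O–C with sp³ C, no adjacent C=O → ether).
ketone: present (CH(COCH3) — pendant –COCH3: carbonyl C bonded to two carbons → ketone).
nitro: no segment matches this pattern.

nitro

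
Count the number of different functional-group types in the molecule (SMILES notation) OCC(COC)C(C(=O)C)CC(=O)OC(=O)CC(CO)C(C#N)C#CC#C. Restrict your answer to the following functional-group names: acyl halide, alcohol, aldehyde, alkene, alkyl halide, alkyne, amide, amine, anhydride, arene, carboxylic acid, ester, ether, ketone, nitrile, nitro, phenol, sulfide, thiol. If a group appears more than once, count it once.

6

HO– on an sp³ carbon → alcohol.
pendant –CH2OCH3: C–O–C linkage → ether.
pendant –COCH3: carbonyl C bonded to two carbons → ketone.
two acyl groups sharing one oxygen, –C(=O)–O–C(=O)– → anhydride.
pendant –CH2OH on an sp³ backbone C → alcohol.
pendant –C≡N: nitrile.
C≡C triple bond → alkyne.
C≡C triple bond → alkyne.
Distinct types present: alcohol, alkyne, anhydride, ether, ketone, nitrile.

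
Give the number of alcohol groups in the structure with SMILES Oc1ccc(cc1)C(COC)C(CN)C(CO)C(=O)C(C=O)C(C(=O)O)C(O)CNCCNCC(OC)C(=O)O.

–OH attached directly to an aromatic ring → phenol (not alcohol); the ring itself is an arene.
pendant –CH2OCH3: C–O–C linkage → ether.
pendant –CH2NH2: N on sp³ C, no adjacent C=O → amine.
pendant –CH2OH on an sp³ backbone C → alcohol.
–C(=O)– with carbon on both sides → ketone.
pendant –CHO: carbonyl C bonded to C and H → aldehyde.
pendant –COOH: carbonyl C bonded to C and –OH → carboxylic acid.
–OH on an sp³ carbon → alcohol (secondary).
C–N–C with sp³ carbons and no adjacent C=O → amine (secondary).
C–N–C with sp³ carbons and no adjacent C=O → amine (secondary).
pendant –OCH3: C–O–C with sp³ C, no adjacent C=O → ether.
–COOH: carbonyl C bonded to –OH and C → carboxylic acid (the –OH is not a separate alcohol).
Alcohol appears at: CH(CH2OH), CH(OH) → 2.

2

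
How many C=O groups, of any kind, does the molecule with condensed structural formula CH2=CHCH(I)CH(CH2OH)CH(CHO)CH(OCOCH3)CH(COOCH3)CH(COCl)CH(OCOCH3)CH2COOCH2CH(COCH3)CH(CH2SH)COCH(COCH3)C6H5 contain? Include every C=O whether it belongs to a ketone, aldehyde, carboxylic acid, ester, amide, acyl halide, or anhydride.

CH(CHO): aldehyde, 1 C=O (running total 1).
CH(OCOCH3): ester, 1 C=O (running total 2).
CH(COOCH3): ester, 1 C=O (running total 3).
CH(COCl): acyl halide, 1 C=O (running total 4).
CH(OCOCH3): ester, 1 C=O (running total 5).
CH2COOCH2: ester, 1 C=O (running total 6).
CH(COCH3): ketone, 1 C=O (running total 7).
CO: ketone, 1 C=O (running total 8).
CH(COCH3): ketone, 1 C=O (running total 9).

9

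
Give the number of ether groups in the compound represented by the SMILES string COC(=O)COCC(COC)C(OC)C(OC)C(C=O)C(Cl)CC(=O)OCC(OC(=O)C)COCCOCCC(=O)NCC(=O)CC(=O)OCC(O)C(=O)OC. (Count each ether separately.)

6

Reading the structure from left to right:
  CH3OOC: CH3O–C(=O)–: carbonyl C bonded to C and to –OCH3 → ester (not ketone + ether).
  CH2OCH2: C–O–C with sp³ carbons on both sides and no adjacent C=O → ether.
  CH(CH2OCH3): pendant –CH2OCH3: C–O–C linkage → ether.
  CH(OCH3): pendant –OCH3: C–O–C with sp³ C, no adjacent C=O → ether.
  CH(OCH3): pendant –OCH3: C–O–C with sp³ C, no adjacent C=O → ether.
  CH(CHO): pendant –CHO: carbonyl C bonded to C and H → aldehyde.
  CH(Cl): halogen on an sp³ carbon → alkyl halide.
  CH2COOCH2: –C(=O)–O–C with C on the carbonyl side → ester.
  CH(OCOCH3): pendant –OC(=O)CH3: an acyloxy group → ester.
  CH2OCH2: C–O–C with sp³ carbons on both sides and no adjacent C=O → ether.
  CH2OCH2: C–O–C with sp³ carbons on both sides and no adjacent C=O → ether.
  CH2CONHCH2: –C(=O)–N– linkage → amide (the N is not an amine).
  CO: –C(=O)– with carbon on both sides → ketone.
  CH2COOCH2: –C(=O)–O–C with C on the carbonyl side → ester.
  CH(OH): –OH on an sp³ carbon → alcohol (secondary).
  COOCH3: –C(=O)OCH3: carbonyl C bonded to C and to –OCH3 → ester (not ketone + ether).
Ether appears at: CH2OCH2, CH(CH2OCH3), CH(OCH3), CH(OCH3), CH2OCH2, CH2OCH2 → 6.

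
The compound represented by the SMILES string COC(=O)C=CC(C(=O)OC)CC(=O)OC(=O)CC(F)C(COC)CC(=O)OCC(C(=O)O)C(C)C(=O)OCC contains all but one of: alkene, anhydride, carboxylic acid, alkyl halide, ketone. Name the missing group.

alkene: present (CH=CH — C=C double bond → alkene).
anhydride: present (CH2CO-O-COCH2 — two acyl groups sharing one oxygen, –C(=O)–O–C(=O)– → anhydride).
alkyl halide: present (CH(F) — halogen on an sp³ carbon → alkyl halide).
carboxylic acid: present (CH(COOH) — pendant –COOH: carbonyl C bonded to C and –OH → carboxylic acid).
ketone: absent. In each of CH3OOC, CH(COOCH3), CH2COOCH2 and COOCH2CH3, the C=O is bonded to an –O–C group, which defines an ester, not a ketone. In CH(COOH), the C=O bears an –OH, making it a carboxylic acid rather than a ketone. In CH2CO-O-COCH2, the two C=O groups share a bridging oxygen, which is an anhydride linkage, not a ketone.

ketone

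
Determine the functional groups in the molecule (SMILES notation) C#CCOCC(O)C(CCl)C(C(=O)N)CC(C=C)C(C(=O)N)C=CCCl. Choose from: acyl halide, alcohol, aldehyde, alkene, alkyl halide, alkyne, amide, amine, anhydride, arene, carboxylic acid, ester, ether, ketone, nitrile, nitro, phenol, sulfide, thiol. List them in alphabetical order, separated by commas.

Taking each segment in turn:
  HC≡C: C≡C triple bond → alkyne.
  CH2OCH2: C–O–C with sp³ carbons on both sides and no adjacent C=O → ether.
  CH(OH): –OH on an sp³ carbon → alcohol (secondary).
  CH(CH2Cl): pendant –CH2X: halogen on sp³ carbon → alkyl halide.
  CH(CONH2): pendant –CONH2: carbonyl C bonded to C and N → amide.
  CH(CH=CH2): pendant –CH=CH2: C=C double bond → alkene.
  CH(CONH2): pendant –CONH2: carbonyl C bonded to C and N → amide.
  CH=CH: C=C double bond → alkene.
  CH2Cl: halogen on an sp³ carbon → alkyl halide.

alcohol, alkene, alkyl halide, alkyne, amide, ether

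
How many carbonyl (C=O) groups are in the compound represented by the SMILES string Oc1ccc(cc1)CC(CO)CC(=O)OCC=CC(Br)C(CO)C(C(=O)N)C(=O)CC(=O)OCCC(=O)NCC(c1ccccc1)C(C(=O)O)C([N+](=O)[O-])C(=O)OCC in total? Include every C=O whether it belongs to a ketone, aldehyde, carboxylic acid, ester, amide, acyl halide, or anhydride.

7

CH2COOCH2: ester, 1 C=O (running total 1).
CH(CONH2): amide, 1 C=O (running total 2).
CO: ketone, 1 C=O (running total 3).
CH2COOCH2: ester, 1 C=O (running total 4).
CH2CONHCH2: amide, 1 C=O (running total 5).
CH(COOH): carboxylic acid, 1 C=O (running total 6).
COOCH2CH3: ester, 1 C=O (running total 7).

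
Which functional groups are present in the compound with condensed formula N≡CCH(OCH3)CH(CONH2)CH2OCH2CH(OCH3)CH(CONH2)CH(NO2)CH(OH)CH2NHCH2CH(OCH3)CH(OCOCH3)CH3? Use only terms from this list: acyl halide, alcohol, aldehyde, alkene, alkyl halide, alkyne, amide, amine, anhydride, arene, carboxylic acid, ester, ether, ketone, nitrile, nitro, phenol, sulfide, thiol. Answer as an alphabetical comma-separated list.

Working along the chain:
  N≡C: N≡C–: carbon triple-bonded to nitrogen → nitrile.
  CH(OCH3): pendant –OCH3: C–O–C with sp³ C, no adjacent C=O → ether.
  CH(CONH2): pendant –CONH2: carbonyl C bonded to C and N → amide.
  CH2OCH2: C–O–C with sp³ carbons on both sides and no adjacent C=O → ether.
  CH(OCH3): pendant –OCH3: C–O–C with sp³ C, no adjacent C=O → ether.
  CH(CONH2): pendant –CONH2: carbonyl C bonded to C and N → amide.
  CH(NO2): –NO2 on an sp³ carbon → nitro (the N=O is not a carbonyl).
  CH(OH): –OH on an sp³ carbon → alcohol (secondary).
  CH2NHCH2: C–N–C with sp³ carbons and no adjacent C=O → amine (secondary).
  CH(OCH3): pendant –OCH3: C–O–C with sp³ C, no adjacent C=O → ether.
  CH(OCOCH3): pendant –OC(=O)CH3: an acyloxy group → ester.

alcohol, amide, amine, ester, ether, nitrile, nitro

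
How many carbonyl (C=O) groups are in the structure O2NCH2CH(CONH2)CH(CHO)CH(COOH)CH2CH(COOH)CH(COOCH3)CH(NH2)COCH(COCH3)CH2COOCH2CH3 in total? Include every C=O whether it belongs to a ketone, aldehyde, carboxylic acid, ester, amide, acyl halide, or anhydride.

8

CH(CONH2): amide, 1 C=O (running total 1).
CH(CHO): aldehyde, 1 C=O (running total 2).
CH(COOH): carboxylic acid, 1 C=O (running total 3).
CH(COOH): carboxylic acid, 1 C=O (running total 4).
CH(COOCH3): ester, 1 C=O (running total 5).
CO: ketone, 1 C=O (running total 6).
CH(COCH3): ketone, 1 C=O (running total 7).
CH2COOCH2: ester, 1 C=O (running total 8).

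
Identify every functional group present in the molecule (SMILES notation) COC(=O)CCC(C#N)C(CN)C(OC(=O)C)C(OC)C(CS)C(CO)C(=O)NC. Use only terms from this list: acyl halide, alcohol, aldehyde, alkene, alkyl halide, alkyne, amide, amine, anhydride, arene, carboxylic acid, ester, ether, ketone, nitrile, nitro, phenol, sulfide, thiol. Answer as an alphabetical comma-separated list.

CH3O–C(=O)–: carbonyl C bonded to C and to –OCH3 → ester (not ketone + ether).
pendant –C≡N: nitrile.
pendant –CH2NH2: N on sp³ C, no adjacent C=O → amine.
pendant –OC(=O)CH3: an acyloxy group → ester.
pendant –OCH3: C–O–C with sp³ C, no adjacent C=O → ether.
pendant –CH2SH → thiol.
pendant –CH2OH on an sp³ backbone C → alcohol.
–C(=O)NHCH3: carbonyl C bonded to C and to N → amide (the N is not an amine).

alcohol, amide, amine, ester, ether, nitrile, thiol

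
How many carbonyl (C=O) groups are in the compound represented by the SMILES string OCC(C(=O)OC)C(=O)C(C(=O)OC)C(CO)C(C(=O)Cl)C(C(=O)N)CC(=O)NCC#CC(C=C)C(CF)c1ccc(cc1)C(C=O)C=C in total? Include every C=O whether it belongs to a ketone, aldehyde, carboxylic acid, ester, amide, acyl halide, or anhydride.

7

CH(COOCH3): ester, 1 C=O (running total 1).
CO: ketone, 1 C=O (running total 2).
CH(COOCH3): ester, 1 C=O (running total 3).
CH(COCl): acyl halide, 1 C=O (running total 4).
CH(CONH2): amide, 1 C=O (running total 5).
CH2CONHCH2: amide, 1 C=O (running total 6).
CH(CHO): aldehyde, 1 C=O (running total 7).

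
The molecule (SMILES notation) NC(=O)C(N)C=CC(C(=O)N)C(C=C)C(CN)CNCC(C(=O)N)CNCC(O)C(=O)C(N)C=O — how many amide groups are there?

3

–C(=O)NH2: carbonyl C bonded to C and to N → amide (the N is not a separate amine).
–NH2 on an sp³ carbon with no adjacent C=O → amine.
C=C double bond → alkene.
pendant –CONH2: carbonyl C bonded to C and N → amide.
pendant –CH=CH2: C=C double bond → alkene.
pendant –CH2NH2: N on sp³ C, no adjacent C=O → amine.
C–N–C with sp³ carbons and no adjacent C=O → amine (secondary).
pendant –CONH2: carbonyl C bonded to C and N → amide.
C–N–C with sp³ carbons and no adjacent C=O → amine (secondary).
–OH on an sp³ carbon → alcohol (secondary).
–C(=O)– with carbon on both sides → ketone.
–NH2 on an sp³ carbon with no adjacent C=O → amine.
terminal –CHO: carbonyl C bonded to H and C → aldehyde.
Amide appears at: H2NCO, CH(CONH2), CH(CONH2) → 3.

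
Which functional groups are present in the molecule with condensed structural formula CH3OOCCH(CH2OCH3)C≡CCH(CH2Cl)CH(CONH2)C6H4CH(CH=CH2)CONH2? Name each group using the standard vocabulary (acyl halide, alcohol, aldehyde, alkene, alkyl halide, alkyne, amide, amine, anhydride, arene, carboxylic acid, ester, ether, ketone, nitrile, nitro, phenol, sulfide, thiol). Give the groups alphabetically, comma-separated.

Reading the structure from left to right:
  CH3OOC: CH3O–C(=O)–: carbonyl C bonded to C and to –OCH3 → ester (not ketone + ether).
  CH(CH2OCH3): pendant –CH2OCH3: C–O–C linkage → ether.
  C≡C: C≡C triple bond → alkyne.
  CH(CH2Cl): pendant –CH2X: halogen on sp³ carbon → alkyl halide.
  CH(CONH2): pendant –CONH2: carbonyl C bonded to C and N → amide.
  C6H4: para-disubstituted benzene ring → arene.
  CH(CH=CH2): pendant –CH=CH2: C=C double bond → alkene.
  CONH2: –C(=O)NH2: carbonyl C bonded to C and to N → amide (the N is not a separate amine).

alkene, alkyl halide, alkyne, amide, arene, ester, ether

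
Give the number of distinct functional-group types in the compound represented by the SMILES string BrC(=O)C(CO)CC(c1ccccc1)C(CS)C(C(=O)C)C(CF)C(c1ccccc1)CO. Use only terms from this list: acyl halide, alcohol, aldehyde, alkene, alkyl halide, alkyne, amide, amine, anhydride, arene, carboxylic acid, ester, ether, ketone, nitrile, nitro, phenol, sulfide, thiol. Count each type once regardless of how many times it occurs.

–C(=O)Br: carbonyl C bonded to C and to a halogen → acyl halide (not alkyl halide).
pendant –CH2OH on an sp³ backbone C → alcohol.
pendant –C6H5: benzene ring → arene.
pendant –CH2SH → thiol.
pendant –COCH3: carbonyl C bonded to two carbons → ketone.
pendant –CH2X: halogen on sp³ carbon → alkyl halide.
pendant –C6H5: benzene ring → arene.
–OH on an sp³ carbon → alcohol.
Distinct types present: acyl halide, alcohol, alkyl halide, arene, ketone, thiol.

6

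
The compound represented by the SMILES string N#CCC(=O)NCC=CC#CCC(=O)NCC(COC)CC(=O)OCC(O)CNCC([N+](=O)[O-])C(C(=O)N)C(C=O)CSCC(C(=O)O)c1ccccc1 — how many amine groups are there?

N≡C–: carbon triple-bonded to nitrogen → nitrile.
–C(=O)–N– linkage → amide (the N is not an amine).
C=C double bond → alkene.
C≡C triple bond → alkyne.
–C(=O)–N– linkage → amide (the N is not an amine).
pendant –CH2OCH3: C–O–C linkage → ether.
–C(=O)–O–C with C on the carbonyl side → ester.
–OH on an sp³ carbon → alcohol (secondary).
C–N–C with sp³ carbons and no adjacent C=O → amine (secondary).
–NO2 on an sp³ carbon → nitro (the N=O is not a carbonyl).
pendant –CONH2: carbonyl C bonded to C and N → amide.
pendant –CHO: carbonyl C bonded to C and H → aldehyde.
C–S–C linkage → sulfide (thioether).
pendant –COOH: carbonyl C bonded to C and –OH → carboxylic acid.
–C6H5 phenyl ring → arene.
Amine appears at: CH2NHCH2 → 1.

1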